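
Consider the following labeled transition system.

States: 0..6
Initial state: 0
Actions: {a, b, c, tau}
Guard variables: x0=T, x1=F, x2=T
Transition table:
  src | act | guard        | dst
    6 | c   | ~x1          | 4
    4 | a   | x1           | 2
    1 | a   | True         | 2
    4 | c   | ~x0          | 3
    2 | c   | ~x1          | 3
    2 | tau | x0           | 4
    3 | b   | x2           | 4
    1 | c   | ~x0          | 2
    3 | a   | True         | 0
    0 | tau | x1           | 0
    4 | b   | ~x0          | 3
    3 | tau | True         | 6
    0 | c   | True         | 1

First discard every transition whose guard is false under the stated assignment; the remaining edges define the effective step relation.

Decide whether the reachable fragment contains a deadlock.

Answer: DEADLOCK at state 4

Analysis:
Reachable = {0,1,2,3,4,6}
  0: c→1  [deg 1]
  1: a→2  [deg 1]
  2: c→3  tau→4  [deg 2]
  3: a→0  b→4  tau→6  [deg 3]
  4: ∅  [STUCK]
  6: c→4  [deg 1]
witness 4: c·a·tau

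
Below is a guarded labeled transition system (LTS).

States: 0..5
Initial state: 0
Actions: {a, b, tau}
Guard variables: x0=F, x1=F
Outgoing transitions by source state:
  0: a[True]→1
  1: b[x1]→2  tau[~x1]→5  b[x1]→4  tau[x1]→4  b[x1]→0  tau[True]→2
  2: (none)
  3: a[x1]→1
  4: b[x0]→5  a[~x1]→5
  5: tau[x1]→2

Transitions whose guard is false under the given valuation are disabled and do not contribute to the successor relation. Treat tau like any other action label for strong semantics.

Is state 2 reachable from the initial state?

4 transition(s) survive guard evaluation.
depth 0: {0}
depth 1: {1}  total {0,1}
depth 2: {2,5}  total {0,1,2,5}
R = {0,1,2,5}
trace reaching 2: a·tau

Answer: REACHABLE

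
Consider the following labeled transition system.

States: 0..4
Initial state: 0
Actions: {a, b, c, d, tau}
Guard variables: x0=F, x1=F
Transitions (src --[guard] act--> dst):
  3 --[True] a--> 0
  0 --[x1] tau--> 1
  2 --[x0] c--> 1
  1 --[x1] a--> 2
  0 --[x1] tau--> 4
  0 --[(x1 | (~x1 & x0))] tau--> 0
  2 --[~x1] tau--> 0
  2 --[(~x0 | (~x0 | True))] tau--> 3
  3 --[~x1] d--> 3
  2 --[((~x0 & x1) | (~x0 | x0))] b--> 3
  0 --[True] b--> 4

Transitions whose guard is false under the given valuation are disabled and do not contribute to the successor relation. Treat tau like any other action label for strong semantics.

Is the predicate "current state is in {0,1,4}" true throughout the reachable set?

Allowed set {0,1,4}
R = {0,4}
  0: ✓
  4: ✓

Answer: INVARIANT HOLDS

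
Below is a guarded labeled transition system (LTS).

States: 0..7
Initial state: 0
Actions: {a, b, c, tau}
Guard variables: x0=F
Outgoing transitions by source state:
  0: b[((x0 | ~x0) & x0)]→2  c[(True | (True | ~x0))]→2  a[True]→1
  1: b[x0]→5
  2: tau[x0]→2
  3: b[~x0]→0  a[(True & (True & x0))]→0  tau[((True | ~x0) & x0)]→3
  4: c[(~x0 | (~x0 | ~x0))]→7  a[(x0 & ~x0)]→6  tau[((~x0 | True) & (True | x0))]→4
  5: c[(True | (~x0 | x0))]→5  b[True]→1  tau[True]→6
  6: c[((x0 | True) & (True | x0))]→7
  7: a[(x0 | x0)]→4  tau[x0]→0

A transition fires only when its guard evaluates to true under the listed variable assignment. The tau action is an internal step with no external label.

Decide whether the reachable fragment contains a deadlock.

Answer: DEADLOCK at state 1

Working:
R = {0,1,2}
  0: a→1  c→2  [2 out]
  1: ∅  [STUCK]
  2: ∅  [STUCK]
trace reaching 1: a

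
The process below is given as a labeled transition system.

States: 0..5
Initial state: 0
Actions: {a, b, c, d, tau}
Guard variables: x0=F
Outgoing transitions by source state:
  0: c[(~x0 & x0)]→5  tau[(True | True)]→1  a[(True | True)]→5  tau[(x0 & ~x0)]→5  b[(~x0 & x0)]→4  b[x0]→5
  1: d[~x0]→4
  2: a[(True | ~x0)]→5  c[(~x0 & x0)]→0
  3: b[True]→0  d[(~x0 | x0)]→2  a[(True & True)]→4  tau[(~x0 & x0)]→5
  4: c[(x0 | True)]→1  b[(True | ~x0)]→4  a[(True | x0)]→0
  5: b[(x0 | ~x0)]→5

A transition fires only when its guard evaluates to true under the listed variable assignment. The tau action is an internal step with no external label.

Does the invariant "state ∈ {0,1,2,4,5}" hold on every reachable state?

Safe = {0,1,2,4,5}
Reach set: {0,1,4,5}
  0: ok
  1: ok
  4: ok
  5: ok

Answer: INVARIANT HOLDS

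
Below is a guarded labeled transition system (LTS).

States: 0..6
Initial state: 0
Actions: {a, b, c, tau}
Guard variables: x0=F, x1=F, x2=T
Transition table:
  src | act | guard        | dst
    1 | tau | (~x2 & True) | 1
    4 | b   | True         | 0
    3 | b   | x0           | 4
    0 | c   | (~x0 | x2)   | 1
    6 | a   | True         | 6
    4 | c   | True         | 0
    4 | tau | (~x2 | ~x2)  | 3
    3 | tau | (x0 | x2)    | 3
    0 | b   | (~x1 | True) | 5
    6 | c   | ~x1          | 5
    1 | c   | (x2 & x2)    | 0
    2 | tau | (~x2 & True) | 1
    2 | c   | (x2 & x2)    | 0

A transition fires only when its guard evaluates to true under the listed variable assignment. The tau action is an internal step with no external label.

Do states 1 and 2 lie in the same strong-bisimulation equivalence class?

Compute ~ classes (split until stable):
  P[0] = {{0,1,2,3,4,5,6}}
  P[1] = {{0,4},{1,2},{3},{5},{6}}
  P[2] = {{0},{1,2},{3},{4},{5},{6}}
Fixed point at round 3; 6 class(es).
[1]={1,2}  [2]={1,2}

Answer: BISIMILAR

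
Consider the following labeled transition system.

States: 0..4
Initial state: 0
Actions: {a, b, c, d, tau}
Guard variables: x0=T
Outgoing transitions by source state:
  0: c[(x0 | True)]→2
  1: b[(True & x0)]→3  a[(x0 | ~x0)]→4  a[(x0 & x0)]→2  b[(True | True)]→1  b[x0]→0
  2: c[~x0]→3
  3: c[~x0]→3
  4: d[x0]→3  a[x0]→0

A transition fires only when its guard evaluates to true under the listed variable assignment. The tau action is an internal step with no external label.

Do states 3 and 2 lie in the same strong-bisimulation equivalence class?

Compute ~ classes (split until stable):
  round 0: {{0,1,2,3,4}}
  round 1: {{0},{1},{2,3},{4}}
stable after 2 split(s): 4 block(s)
class of 3: {2,3}; class of 2: {2,3}

Answer: BISIMILAR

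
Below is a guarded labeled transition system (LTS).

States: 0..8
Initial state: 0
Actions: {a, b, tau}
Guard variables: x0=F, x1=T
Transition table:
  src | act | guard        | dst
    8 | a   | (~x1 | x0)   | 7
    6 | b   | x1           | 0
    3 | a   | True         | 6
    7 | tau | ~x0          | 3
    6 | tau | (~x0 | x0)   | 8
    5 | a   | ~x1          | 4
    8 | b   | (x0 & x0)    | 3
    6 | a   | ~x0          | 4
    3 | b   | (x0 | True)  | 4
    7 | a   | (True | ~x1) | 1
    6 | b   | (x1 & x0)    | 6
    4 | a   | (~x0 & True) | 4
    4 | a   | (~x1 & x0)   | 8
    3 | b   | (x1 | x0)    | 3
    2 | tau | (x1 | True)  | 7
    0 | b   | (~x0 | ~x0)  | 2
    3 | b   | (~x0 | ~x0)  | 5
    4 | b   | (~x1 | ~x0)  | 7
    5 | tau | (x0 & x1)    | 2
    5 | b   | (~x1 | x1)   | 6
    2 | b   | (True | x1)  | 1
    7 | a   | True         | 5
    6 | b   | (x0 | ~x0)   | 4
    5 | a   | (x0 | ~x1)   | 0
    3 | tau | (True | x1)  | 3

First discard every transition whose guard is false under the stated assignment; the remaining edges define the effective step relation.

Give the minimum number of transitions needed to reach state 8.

Breadth-first toward 8:
  Layer 0: {0}
  Layer 1: {2}
  Layer 2: {1,7}
  Layer 3: {3,5}
  Layer 4: {4,6}
  Layer 5: {8}
depth(8)=5, e.g. b·tau·a·b·tau

Answer: 5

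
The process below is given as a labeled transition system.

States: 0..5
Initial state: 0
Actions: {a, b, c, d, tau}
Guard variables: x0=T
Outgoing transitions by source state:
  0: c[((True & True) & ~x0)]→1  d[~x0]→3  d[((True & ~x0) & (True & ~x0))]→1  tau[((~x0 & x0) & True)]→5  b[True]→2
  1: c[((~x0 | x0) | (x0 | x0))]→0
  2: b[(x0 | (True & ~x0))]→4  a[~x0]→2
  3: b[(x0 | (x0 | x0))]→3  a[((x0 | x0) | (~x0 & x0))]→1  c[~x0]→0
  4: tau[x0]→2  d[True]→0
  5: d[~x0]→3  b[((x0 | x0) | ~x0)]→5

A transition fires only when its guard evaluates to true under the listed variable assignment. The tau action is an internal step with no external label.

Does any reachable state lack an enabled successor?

Answer: DEADLOCK-FREE

Analysis:
R = {0,2,4}
  0: b→2  [deg 1]
  2: b→4  [deg 1]
  4: d→0  tau→2  [deg 2]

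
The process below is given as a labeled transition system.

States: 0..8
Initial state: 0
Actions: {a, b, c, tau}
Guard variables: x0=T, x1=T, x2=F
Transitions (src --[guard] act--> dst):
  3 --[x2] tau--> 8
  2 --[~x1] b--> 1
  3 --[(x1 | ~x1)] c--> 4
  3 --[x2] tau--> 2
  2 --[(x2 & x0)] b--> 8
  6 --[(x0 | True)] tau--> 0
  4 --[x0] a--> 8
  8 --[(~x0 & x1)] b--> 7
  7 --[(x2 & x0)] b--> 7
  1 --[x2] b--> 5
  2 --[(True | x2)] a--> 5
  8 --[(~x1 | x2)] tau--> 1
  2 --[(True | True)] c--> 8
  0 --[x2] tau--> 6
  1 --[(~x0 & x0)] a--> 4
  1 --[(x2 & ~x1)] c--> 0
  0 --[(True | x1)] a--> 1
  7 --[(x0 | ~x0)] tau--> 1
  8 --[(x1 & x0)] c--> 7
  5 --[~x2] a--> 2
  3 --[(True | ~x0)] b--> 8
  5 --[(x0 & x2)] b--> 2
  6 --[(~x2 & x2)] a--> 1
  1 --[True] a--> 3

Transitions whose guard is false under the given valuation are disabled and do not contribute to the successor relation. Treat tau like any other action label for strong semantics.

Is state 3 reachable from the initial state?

After dropping false guards: 11 live edges.
L0 = {0}
L1 = {1}  cumulative {0,1}
L2 = {3}  cumulative {0,1,3}
L3 = {4,8}  cumulative {0,1,3,4,8}
L4 = {7}  cumulative {0,1,3,4,7,8}
R = {0,1,3,4,7,8}
witness 3: a·a

Answer: REACHABLE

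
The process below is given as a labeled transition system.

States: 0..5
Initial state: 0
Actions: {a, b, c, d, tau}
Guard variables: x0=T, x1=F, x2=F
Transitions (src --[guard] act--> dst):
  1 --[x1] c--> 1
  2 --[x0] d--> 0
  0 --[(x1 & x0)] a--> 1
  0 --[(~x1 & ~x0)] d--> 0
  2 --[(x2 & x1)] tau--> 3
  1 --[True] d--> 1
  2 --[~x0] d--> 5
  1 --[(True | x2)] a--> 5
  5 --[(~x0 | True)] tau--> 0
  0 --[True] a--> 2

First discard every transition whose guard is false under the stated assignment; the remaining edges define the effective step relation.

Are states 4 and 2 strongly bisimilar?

Answer: NOT BISIMILAR

Trace:
Bisimulation quotient by refinement:
  P[0] = {{0,1,2,3,4,5}}
  P[1] = {{0},{1},{2},{3,4},{5}}
Fixed point at round 2; 5 class(es).
[4]={3,4}  [2]={2}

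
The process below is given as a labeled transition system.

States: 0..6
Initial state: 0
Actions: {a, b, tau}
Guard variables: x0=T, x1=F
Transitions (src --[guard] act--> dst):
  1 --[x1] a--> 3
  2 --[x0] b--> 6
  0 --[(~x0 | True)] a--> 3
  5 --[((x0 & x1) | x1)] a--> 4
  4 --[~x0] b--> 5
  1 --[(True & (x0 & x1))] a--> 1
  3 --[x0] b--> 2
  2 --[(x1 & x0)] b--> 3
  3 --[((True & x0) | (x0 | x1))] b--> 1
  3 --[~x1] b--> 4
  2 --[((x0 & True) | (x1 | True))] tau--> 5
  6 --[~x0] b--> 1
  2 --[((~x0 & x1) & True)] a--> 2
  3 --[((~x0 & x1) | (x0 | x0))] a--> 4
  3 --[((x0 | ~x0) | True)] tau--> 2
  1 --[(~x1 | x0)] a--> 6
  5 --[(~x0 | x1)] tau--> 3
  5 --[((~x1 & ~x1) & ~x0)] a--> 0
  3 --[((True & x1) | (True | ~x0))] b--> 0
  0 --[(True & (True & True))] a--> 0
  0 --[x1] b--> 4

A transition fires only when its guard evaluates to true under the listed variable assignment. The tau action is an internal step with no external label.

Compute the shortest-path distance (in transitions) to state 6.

Answer: 3

Trace:
BFS to 6:
  L0 = {0}
  L1 = {3}
  L2 = {1,2,4}
  L3 = {5,6}
first hit 6 at d=3 via a·b·a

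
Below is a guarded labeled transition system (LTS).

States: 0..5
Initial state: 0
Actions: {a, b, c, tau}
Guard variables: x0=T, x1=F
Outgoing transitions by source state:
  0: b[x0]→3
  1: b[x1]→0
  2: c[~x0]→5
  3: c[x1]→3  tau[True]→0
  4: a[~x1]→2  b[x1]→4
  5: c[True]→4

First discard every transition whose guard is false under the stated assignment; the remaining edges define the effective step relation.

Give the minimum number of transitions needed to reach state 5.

Layered search for 5:
  L0 = {0}
  L1 = {3}
5 never appears.

Answer: UNREACHABLE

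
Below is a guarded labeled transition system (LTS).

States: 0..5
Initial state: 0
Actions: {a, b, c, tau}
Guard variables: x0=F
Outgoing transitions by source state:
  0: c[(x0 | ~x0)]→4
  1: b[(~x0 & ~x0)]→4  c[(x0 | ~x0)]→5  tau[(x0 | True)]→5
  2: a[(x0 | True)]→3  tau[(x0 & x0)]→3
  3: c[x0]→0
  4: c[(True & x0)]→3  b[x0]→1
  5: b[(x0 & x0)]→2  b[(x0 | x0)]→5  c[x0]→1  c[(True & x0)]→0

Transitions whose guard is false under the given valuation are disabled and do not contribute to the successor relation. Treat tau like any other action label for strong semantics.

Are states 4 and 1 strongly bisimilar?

Bisimulation quotient by refinement:
  π0 = {{0,1,2,3,4,5}}
  π1 = {{0},{1},{2},{3,4,5}}
stable after 2 split(s): 4 block(s)
4∈{3,4,5}, 1∈{1}

Answer: NOT BISIMILAR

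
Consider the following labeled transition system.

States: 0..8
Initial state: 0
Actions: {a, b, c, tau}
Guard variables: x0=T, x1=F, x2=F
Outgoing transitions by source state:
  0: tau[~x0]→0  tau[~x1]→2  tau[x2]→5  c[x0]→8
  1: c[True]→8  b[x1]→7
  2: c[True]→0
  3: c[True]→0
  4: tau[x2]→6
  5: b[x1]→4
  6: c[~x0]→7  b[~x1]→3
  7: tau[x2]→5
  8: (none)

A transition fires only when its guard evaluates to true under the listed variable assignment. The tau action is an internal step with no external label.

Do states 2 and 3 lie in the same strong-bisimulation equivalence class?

Answer: BISIMILAR

Analysis:
Bisimulation quotient by refinement:
  π0 = {{0,1,2,3,4,5,6,7,8}}
  π1 = {{0},{1,2,3},{4,5,7,8},{6}}
  π2 = {{0},{1},{2,3},{4,5,7,8},{6}}
5 equivalence class(es) (converged in 3)
[2]={2,3}  [3]={2,3}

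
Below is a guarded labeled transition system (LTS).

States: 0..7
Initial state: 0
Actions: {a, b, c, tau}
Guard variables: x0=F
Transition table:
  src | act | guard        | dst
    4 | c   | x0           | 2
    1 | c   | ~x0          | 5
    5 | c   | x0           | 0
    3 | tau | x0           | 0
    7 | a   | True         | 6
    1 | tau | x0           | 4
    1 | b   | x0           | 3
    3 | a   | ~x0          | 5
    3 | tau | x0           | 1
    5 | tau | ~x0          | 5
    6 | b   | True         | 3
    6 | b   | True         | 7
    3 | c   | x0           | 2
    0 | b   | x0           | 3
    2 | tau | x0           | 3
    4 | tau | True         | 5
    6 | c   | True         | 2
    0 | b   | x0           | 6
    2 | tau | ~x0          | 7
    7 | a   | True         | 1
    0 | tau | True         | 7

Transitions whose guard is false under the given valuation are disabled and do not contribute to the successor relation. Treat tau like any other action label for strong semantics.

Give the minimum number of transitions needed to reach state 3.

Layered search for 3:
  depth 0: {0}
  depth 1: {7}
  depth 2: {1,6}
  depth 3: {2,3,5}
depth(3)=3, e.g. tau·a·b

Answer: 3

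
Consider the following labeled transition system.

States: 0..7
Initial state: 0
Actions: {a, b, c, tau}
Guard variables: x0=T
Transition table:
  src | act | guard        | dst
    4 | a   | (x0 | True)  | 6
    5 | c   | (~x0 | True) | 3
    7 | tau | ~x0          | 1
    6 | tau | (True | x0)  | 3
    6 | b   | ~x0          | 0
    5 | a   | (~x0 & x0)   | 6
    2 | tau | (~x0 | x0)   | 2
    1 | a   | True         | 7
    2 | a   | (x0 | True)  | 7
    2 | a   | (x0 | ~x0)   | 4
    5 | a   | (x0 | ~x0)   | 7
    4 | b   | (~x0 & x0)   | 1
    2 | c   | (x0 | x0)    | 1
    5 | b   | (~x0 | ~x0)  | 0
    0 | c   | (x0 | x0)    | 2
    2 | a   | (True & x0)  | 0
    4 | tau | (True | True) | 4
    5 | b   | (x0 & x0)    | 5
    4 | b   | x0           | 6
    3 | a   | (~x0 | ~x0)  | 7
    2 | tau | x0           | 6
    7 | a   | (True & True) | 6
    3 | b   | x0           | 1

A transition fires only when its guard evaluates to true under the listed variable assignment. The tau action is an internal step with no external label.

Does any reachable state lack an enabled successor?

R = {0,1,2,3,4,6,7}
  0: c→2  [1 exit(s)]
  1: a→7  [1 exit(s)]
  2: a→0  a→4  a→7  c→1  tau→2  tau→6  [6 exit(s)]
  3: b→1  [1 exit(s)]
  4: a→6  b→6  tau→4  [3 exit(s)]
  6: tau→3  [1 exit(s)]
  7: a→6  [1 exit(s)]

Answer: DEADLOCK-FREE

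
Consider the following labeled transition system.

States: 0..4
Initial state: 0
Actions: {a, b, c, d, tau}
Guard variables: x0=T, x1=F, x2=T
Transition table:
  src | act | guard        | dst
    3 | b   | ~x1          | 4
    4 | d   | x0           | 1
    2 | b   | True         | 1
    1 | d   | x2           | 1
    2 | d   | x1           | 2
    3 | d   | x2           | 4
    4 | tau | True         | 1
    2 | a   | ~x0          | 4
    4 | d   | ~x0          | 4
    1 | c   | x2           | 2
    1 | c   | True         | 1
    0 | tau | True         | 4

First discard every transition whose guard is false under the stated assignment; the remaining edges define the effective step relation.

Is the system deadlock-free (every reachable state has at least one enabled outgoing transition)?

Answer: DEADLOCK-FREE

Trace:
R = {0,1,2,4}
  0: tau→4  [1 exit(s)]
  1: c→1  c→2  d→1  [3 exit(s)]
  2: b→1  [1 exit(s)]
  4: d→1  tau→1  [2 exit(s)]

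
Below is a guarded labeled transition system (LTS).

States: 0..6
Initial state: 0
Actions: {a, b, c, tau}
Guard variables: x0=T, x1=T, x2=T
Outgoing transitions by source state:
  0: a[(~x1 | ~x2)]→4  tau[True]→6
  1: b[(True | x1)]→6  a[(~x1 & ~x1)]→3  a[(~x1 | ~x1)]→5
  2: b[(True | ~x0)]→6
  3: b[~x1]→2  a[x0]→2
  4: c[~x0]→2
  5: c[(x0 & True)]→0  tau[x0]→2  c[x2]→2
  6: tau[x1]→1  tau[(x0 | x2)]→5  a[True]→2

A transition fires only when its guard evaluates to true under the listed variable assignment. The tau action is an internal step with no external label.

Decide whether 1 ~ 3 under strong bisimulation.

Answer: NOT BISIMILAR

Trace:
Bisimulation quotient by refinement:
  round 0: {{0,1,2,3,4,5,6}}
  round 1: {{0},{1,2},{3},{4},{5},{6}}
Fixed point at round 2; 6 class(es).
class of 1: {1,2}; class of 3: {3}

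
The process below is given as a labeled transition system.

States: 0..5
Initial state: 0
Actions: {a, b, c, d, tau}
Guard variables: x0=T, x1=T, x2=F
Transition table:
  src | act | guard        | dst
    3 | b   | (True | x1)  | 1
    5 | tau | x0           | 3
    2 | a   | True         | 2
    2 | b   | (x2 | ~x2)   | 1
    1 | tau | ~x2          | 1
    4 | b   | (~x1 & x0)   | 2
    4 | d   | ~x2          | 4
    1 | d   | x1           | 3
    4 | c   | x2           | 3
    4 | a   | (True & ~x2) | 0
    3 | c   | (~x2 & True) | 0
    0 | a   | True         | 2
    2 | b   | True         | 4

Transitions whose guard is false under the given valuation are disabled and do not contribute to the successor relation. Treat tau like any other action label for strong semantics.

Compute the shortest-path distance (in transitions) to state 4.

Breadth-first toward 4:
  Layer 0: {0}
  Layer 1: {2}
  Layer 2: {1,4}
first hit 4 at d=2 via a·b

Answer: 2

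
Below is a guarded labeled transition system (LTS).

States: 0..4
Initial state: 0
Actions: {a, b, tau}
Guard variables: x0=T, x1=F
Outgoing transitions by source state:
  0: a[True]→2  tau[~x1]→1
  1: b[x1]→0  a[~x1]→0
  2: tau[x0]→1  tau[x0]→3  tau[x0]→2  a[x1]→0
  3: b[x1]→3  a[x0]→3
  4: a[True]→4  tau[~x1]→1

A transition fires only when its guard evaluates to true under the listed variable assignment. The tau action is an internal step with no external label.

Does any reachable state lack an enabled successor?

Answer: DEADLOCK-FREE

Analysis:
Reachable = {0,1,2,3}
  0: a→2  tau→1  [2 out]
  1: a→0  [1 out]
  2: tau→1  tau→2  tau→3  [3 out]
  3: a→3  [1 out]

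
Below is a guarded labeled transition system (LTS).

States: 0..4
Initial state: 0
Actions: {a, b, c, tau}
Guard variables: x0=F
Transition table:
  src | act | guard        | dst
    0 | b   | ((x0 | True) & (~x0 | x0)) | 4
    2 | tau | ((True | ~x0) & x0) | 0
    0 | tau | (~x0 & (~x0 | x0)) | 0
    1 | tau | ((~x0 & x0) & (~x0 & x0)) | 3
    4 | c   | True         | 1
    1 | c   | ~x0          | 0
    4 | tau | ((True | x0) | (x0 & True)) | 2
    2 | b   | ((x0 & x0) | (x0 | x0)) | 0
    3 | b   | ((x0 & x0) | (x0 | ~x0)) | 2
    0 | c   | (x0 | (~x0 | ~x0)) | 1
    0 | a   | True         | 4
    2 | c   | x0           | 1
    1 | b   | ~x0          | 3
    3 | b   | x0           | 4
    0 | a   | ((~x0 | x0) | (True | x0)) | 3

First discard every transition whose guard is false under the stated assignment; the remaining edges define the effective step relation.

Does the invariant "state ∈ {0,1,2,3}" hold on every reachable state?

Allowed set {0,1,2,3}
Reachable = {0,1,2,3,4}
  0: ok
  1: ok
  2: ok
  3: ok
  4: ✗ unsafe
reach 4 via b — violates

Answer: INVARIANT VIOLATED at state 4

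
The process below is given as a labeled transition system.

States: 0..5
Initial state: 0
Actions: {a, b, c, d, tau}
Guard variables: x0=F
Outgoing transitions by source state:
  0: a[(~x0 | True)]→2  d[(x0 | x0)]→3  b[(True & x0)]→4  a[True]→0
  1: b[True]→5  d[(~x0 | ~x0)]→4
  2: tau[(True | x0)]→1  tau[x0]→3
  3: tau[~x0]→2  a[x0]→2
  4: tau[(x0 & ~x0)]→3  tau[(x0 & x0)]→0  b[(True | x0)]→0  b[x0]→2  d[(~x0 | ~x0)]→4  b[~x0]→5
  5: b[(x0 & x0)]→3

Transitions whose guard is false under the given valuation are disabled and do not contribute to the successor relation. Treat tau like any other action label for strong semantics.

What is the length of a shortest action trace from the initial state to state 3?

Answer: UNREACHABLE

Analysis:
BFS to 3:
  L0 = {0}
  L1 = {2}
  L2 = {1}
  L3 = {4,5}
3 never appears.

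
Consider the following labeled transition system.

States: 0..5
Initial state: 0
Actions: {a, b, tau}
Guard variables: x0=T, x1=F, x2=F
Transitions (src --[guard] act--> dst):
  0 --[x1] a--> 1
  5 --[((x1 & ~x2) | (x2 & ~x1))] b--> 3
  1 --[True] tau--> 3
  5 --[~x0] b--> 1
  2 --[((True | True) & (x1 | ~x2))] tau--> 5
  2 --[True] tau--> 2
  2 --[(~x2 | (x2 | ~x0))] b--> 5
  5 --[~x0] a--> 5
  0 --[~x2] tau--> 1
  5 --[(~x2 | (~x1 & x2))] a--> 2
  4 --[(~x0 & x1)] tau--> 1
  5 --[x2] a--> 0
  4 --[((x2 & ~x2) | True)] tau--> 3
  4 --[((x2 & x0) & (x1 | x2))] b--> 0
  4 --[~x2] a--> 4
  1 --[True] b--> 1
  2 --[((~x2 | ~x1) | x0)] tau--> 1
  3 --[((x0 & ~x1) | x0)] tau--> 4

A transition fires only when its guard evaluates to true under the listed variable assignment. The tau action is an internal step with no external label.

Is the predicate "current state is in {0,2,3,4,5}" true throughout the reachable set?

Inv-set: {0,2,3,4,5}
Reach set: {0,1,3,4}
  0: ok
  1: outside
  3: ok
  4: ok
counterexample path to 1: tau

Answer: INVARIANT VIOLATED at state 1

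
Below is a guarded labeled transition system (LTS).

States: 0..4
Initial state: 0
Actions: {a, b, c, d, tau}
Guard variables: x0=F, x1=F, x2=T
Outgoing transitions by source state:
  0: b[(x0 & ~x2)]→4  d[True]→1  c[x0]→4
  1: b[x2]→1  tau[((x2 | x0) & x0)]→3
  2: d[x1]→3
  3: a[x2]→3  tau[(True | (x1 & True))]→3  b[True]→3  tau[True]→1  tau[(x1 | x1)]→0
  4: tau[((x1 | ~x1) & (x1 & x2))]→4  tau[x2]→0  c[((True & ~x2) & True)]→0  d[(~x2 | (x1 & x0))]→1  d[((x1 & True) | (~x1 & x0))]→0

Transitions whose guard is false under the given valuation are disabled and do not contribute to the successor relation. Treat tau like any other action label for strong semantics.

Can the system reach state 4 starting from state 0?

Answer: UNREACHABLE

Analysis:
7 transition(s) survive guard evaluation.
Layer 0: {0}
Layer 1: {1}  total {0,1}
R = {0,1}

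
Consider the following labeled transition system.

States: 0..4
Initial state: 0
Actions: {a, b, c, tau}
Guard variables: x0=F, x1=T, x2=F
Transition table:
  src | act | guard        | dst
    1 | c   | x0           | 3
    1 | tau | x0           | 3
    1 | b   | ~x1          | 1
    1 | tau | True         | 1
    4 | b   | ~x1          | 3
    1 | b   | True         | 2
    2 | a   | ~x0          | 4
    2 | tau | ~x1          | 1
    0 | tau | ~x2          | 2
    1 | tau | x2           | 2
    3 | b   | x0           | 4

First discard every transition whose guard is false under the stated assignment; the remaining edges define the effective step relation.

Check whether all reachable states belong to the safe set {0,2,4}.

Inv-set: {0,2,4}
Reach set: {0,2,4}
  0: safe
  2: safe
  4: safe

Answer: INVARIANT HOLDS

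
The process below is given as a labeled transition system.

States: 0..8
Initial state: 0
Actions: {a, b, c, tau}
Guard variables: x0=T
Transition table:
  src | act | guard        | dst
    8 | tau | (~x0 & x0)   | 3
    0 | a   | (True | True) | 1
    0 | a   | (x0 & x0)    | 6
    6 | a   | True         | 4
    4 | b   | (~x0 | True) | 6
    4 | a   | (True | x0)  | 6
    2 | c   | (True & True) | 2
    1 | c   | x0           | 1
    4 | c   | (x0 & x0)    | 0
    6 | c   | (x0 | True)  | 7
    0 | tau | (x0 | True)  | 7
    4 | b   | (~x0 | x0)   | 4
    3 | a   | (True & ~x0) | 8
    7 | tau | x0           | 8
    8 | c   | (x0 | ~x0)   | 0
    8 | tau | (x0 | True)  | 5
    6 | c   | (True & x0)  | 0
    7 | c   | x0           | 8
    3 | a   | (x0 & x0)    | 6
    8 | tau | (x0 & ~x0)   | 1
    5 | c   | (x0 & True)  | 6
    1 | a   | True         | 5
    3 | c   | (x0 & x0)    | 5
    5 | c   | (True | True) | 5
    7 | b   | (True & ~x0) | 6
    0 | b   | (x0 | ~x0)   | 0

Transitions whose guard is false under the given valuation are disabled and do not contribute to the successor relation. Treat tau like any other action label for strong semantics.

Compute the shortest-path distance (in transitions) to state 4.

Answer: 2

Trace:
BFS to 4:
  depth 0: {0}
  depth 1: {1,6,7}
  depth 2: {4,5,8}
depth(4)=2, e.g. a·a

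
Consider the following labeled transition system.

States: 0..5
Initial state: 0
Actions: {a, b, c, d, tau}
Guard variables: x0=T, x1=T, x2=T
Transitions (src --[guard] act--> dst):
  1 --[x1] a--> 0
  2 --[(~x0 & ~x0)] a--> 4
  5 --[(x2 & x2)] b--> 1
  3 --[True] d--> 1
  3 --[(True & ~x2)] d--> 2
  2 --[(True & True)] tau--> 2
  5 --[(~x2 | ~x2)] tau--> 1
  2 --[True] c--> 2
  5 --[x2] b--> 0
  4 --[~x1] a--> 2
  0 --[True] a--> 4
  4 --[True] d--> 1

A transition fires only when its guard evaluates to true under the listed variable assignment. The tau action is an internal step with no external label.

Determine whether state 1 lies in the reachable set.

8 transition(s) survive guard evaluation.
Layer 0: {0}
Layer 1: {4}  total {0,4}
Layer 2: {1}  total {0,1,4}
Reachable = {0,1,4}
trace reaching 1: a·d

Answer: REACHABLE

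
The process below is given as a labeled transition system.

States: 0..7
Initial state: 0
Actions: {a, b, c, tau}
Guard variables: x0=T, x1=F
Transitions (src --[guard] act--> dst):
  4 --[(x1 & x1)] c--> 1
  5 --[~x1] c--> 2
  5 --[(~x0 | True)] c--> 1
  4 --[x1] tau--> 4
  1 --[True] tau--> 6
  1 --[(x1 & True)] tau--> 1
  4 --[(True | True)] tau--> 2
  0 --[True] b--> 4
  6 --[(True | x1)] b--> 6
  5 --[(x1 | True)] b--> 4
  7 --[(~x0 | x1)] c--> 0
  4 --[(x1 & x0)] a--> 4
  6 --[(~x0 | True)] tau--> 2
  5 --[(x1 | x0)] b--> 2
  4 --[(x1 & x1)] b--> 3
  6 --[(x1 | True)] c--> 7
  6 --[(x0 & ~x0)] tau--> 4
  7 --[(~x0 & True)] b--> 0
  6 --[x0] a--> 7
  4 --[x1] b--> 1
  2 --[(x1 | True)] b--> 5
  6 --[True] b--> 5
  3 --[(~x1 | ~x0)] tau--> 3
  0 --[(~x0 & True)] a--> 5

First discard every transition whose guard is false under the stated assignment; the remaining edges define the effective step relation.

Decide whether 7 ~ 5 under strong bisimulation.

Bisimulation quotient by refinement:
  P[0] = {{0,1,2,3,4,5,6,7}}
  P[1] = {{0,2},{1,3,4},{5},{6},{7}}
  P[2] = {{0},{1},{2},{3},{4},{5},{6},{7}}
8 equivalence class(es) (converged in 3)
class of 7: {7}; class of 5: {5}

Answer: NOT BISIMILAR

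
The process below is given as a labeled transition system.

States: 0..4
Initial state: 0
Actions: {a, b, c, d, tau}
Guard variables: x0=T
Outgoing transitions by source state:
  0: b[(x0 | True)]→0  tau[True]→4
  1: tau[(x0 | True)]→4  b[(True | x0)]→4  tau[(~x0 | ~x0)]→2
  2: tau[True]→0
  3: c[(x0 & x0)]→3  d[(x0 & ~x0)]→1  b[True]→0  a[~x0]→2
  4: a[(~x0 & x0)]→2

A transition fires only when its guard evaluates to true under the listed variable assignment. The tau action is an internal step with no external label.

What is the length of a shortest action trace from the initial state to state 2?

Layered search for 2:
  depth 0: {0}
  depth 1: {4}
2 never appears.

Answer: UNREACHABLE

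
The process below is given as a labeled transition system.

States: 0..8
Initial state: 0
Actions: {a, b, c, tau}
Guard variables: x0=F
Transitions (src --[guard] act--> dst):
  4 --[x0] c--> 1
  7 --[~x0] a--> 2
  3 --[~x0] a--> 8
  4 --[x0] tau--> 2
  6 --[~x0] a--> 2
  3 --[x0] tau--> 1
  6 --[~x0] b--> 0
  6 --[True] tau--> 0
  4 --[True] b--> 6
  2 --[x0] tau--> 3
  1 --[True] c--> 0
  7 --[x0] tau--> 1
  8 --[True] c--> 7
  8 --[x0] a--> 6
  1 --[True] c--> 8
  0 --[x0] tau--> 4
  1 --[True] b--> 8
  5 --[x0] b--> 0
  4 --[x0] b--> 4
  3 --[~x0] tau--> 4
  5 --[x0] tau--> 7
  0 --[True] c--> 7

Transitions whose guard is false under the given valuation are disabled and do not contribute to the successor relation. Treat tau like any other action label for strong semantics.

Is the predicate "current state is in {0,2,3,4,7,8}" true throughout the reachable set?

Answer: INVARIANT HOLDS

Trace:
Inv-set: {0,2,3,4,7,8}
R = {0,2,7}
  0: ok
  2: ok
  7: ok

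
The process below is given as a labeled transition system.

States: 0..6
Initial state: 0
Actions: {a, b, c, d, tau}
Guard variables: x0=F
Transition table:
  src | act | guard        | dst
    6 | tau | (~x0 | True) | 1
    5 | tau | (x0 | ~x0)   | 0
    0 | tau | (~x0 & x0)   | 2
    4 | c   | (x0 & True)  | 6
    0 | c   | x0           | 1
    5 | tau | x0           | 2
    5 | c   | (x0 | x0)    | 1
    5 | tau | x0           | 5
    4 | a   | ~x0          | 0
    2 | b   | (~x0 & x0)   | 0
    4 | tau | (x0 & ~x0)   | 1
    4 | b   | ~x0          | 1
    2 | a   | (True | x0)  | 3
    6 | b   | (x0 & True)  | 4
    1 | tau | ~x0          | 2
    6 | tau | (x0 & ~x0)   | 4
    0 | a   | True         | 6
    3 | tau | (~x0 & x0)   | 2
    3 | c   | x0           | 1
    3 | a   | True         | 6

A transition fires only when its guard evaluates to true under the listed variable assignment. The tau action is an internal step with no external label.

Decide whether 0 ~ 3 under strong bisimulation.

Refine partition for ~:
  round 0: {{0,1,2,3,4,5,6}}
  round 1: {{0,2,3},{1,5,6},{4}}
  round 2: {{0,3},{1,5},{2},{4},{6}}
  round 3: {{0,3},{1},{2},{4},{5},{6}}
6 equivalence class(es) (converged in 4)
0∈{0,3}, 3∈{0,3}

Answer: BISIMILAR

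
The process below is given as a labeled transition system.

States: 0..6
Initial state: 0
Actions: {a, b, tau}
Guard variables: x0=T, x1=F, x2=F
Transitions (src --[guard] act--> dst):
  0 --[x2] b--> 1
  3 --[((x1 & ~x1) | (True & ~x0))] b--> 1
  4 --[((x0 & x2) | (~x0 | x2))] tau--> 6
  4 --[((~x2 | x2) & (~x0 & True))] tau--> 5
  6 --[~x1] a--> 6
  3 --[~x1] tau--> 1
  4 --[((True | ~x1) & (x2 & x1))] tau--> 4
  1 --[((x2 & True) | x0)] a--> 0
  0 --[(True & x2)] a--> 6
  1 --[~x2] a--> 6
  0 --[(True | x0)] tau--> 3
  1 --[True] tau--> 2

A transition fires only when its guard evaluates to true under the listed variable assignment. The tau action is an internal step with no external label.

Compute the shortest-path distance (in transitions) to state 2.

BFS to 2:
  L0 = {0}
  L1 = {3}
  L2 = {1}
  L3 = {2,6}
2 enters at depth 3; path tau·tau·tau

Answer: 3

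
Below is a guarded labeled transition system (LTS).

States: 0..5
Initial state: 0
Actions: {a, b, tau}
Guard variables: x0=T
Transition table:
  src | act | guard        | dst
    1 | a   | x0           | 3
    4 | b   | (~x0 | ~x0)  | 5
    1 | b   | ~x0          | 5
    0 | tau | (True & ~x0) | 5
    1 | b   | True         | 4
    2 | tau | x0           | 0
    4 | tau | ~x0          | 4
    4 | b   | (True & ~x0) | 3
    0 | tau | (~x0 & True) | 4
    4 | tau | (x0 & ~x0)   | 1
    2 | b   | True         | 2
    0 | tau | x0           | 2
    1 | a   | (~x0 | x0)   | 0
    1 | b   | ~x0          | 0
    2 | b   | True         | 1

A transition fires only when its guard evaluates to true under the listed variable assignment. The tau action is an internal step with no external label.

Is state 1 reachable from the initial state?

7 transition(s) survive guard evaluation.
Layer 0: {0}
Layer 1: {2}  cumulative {0,2}
Layer 2: {1}  cumulative {0,1,2}
Layer 3: {3,4}  cumulative {0,1,2,3,4}
Reachable = {0,1,2,3,4}
Path to 1: tau·b

Answer: REACHABLE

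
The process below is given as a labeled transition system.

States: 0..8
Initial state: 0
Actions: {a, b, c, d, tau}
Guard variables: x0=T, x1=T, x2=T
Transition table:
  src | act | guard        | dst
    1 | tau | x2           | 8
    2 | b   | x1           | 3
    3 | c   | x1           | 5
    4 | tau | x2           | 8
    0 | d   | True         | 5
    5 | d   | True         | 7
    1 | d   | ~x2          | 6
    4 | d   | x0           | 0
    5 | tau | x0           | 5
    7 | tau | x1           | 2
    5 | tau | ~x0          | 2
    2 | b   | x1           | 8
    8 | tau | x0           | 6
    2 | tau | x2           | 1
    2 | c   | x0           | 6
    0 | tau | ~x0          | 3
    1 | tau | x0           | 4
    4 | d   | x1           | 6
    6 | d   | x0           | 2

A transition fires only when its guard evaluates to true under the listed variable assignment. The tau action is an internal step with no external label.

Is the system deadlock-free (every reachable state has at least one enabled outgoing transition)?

Answer: DEADLOCK-FREE

Trace:
R = {0,1,2,3,4,5,6,7,8}
  0: d→5  [1 out]
  1: tau→4  tau→8  [2 out]
  2: b→3  b→8  c→6  tau→1  [4 out]
  3: c→5  [1 out]
  4: d→0  d→6  tau→8  [3 out]
  5: d→7  tau→5  [2 out]
  6: d→2  [1 out]
  7: tau→2  [1 out]
  8: tau→6  [1 out]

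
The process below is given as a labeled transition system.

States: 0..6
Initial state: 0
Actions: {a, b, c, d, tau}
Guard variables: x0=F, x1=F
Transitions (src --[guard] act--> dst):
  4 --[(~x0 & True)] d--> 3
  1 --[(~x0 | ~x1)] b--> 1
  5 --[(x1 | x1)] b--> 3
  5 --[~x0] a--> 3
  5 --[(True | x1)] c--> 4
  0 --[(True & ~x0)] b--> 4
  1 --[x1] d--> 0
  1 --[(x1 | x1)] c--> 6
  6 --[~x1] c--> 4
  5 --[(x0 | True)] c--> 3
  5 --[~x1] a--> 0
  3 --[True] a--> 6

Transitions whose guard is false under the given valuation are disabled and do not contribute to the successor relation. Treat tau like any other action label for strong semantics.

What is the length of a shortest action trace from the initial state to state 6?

Layered search for 6:
  Layer 0: {0}
  Layer 1: {4}
  Layer 2: {3}
  Layer 3: {6}
6 enters at depth 3; path b·d·a

Answer: 3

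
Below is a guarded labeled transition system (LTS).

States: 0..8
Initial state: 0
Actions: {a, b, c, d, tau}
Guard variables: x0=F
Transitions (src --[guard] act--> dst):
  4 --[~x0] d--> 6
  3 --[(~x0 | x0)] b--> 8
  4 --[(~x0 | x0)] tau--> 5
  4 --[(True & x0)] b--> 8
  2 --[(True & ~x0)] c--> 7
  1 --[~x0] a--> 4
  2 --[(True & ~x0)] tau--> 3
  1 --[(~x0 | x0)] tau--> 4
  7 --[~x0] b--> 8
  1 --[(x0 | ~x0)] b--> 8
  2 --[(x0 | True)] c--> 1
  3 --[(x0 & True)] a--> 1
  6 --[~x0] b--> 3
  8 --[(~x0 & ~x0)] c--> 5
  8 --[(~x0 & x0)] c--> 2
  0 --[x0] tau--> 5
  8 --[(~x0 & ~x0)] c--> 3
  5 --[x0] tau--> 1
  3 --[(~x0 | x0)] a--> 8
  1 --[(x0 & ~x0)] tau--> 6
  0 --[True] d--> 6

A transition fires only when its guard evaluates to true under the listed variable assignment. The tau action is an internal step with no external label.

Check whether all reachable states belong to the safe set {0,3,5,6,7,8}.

Allowed set {0,3,5,6,7,8}
Reach set: {0,3,5,6,8}
  0: ok
  3: ok
  5: ok
  6: ok
  8: ok

Answer: INVARIANT HOLDS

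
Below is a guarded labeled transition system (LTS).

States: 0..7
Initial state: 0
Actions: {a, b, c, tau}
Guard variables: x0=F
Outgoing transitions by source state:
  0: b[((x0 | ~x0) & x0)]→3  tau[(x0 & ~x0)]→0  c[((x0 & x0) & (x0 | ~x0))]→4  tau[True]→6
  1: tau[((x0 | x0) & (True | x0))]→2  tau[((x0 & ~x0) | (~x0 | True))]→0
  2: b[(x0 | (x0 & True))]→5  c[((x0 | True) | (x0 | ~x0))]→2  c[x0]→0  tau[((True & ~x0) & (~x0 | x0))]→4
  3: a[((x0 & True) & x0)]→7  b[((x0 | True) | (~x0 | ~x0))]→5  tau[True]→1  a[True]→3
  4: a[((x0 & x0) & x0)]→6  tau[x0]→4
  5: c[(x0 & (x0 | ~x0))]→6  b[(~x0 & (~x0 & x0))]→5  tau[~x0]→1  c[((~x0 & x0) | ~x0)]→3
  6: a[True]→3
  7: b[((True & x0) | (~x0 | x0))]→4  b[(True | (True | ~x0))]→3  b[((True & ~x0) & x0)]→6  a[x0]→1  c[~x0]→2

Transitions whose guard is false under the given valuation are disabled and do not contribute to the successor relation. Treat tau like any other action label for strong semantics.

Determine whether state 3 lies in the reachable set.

Answer: REACHABLE

Working:
13 transition(s) survive guard evaluation.
L0 = {0}
L1 = {6}  now seen {0,6}
L2 = {3}  now seen {0,3,6}
L3 = {1,5}  now seen {0,1,3,5,6}
R = {0,1,3,5,6}
trace reaching 3: tau·a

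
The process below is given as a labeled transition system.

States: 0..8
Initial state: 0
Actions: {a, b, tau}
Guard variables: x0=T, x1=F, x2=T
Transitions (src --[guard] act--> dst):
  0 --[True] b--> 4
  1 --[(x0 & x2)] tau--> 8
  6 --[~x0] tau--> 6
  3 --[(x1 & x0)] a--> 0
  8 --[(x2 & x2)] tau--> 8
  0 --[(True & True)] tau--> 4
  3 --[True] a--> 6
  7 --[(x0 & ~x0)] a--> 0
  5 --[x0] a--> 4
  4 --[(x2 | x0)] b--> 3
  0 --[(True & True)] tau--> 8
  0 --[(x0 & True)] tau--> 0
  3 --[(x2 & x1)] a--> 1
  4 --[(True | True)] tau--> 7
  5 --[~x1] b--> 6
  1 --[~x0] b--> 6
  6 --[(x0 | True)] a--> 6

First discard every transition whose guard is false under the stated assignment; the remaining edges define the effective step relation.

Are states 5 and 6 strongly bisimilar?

Bisimulation quotient by refinement:
  round 0: {{0,1,2,3,4,5,6,7,8}}
  round 1: {{0,4},{1,8},{2,7},{3,6},{5}}
  round 2: {{0},{1,8},{2,7},{3,6},{4},{5}}
6 equivalence class(es) (converged in 3)
5∈{5}, 6∈{3,6}

Answer: NOT BISIMILAR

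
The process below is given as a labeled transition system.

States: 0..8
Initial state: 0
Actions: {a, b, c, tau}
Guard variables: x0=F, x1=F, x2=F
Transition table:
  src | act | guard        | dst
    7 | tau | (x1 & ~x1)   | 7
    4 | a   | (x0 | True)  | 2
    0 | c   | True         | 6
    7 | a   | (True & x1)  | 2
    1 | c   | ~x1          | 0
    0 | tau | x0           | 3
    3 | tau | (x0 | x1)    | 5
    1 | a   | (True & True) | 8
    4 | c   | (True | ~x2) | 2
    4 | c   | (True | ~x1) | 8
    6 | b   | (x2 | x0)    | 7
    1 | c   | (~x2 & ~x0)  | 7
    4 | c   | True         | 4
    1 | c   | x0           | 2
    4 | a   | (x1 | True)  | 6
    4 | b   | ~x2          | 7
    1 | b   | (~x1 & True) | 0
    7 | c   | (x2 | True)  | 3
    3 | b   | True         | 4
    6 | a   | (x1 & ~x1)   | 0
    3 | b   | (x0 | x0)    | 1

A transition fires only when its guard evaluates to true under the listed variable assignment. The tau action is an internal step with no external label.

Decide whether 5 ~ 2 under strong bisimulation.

Bisimulation quotient by refinement:
  P[0] = {{0,1,2,3,4,5,6,7,8}}
  P[1] = {{0,7},{1,4},{2,5,6,8},{3}}
  P[2] = {{0},{1},{2,5,6,8},{3},{4},{7}}
6 equivalence class(es) (converged in 3)
class of 5: {2,5,6,8}; class of 2: {2,5,6,8}

Answer: BISIMILAR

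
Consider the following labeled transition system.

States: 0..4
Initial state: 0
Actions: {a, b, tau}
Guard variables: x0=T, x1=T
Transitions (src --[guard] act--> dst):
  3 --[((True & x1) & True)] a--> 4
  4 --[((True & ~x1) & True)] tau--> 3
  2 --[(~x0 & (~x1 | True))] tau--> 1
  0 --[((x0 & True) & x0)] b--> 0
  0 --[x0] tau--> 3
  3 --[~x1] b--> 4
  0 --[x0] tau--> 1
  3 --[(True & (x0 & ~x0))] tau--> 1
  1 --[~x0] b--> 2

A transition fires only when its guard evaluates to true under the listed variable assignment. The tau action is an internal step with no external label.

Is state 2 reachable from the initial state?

4 transition(s) survive guard evaluation.
depth 0: {0}
depth 1: {1,3}  cumulative {0,1,3}
depth 2: {4}  cumulative {0,1,3,4}
Reachable = {0,1,3,4}

Answer: UNREACHABLE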